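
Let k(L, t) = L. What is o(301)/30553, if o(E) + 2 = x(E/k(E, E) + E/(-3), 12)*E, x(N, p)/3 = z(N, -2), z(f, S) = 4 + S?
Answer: 1804/30553 ≈ 0.059045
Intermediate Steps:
x(N, p) = 6 (x(N, p) = 3*(4 - 2) = 3*2 = 6)
o(E) = -2 + 6*E
o(301)/30553 = (-2 + 6*301)/30553 = (-2 + 1806)*(1/30553) = 1804*(1/30553) = 1804/30553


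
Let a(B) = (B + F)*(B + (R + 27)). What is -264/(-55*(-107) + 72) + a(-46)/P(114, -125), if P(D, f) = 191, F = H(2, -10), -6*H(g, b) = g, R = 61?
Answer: -11642746/1137787 ≈ -10.233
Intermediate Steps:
H(g, b) = -g/6
F = -⅓ (F = -⅙*2 = -⅓ ≈ -0.33333)
a(B) = (88 + B)*(-⅓ + B) (a(B) = (B - ⅓)*(B + (61 + 27)) = (-⅓ + B)*(B + 88) = (-⅓ + B)*(88 + B) = (88 + B)*(-⅓ + B))
-264/(-55*(-107) + 72) + a(-46)/P(114, -125) = -264/(-55*(-107) + 72) + (-88/3 + (-46)² + (263/3)*(-46))/191 = -264/(5885 + 72) + (-88/3 + 2116 - 12098/3)*(1/191) = -264/5957 - 1946*1/191 = -264*1/5957 - 1946/191 = -264/5957 - 1946/191 = -11642746/1137787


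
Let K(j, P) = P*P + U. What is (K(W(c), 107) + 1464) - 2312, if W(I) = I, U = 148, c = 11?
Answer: 10749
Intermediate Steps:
K(j, P) = 148 + P² (K(j, P) = P*P + 148 = P² + 148 = 148 + P²)
(K(W(c), 107) + 1464) - 2312 = ((148 + 107²) + 1464) - 2312 = ((148 + 11449) + 1464) - 2312 = (11597 + 1464) - 2312 = 13061 - 2312 = 10749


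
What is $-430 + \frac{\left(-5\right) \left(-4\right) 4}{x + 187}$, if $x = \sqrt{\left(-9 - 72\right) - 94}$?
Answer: $\frac{10 \left(- 215 \sqrt{7} + 8033 i\right)}{- 187 i + 5 \sqrt{7}} \approx -429.57 - 0.030113 i$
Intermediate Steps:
$x = 5 i \sqrt{7}$ ($x = \sqrt{\left(-9 - 72\right) - 94} = \sqrt{-81 - 94} = \sqrt{-175} = 5 i \sqrt{7} \approx 13.229 i$)
$-430 + \frac{\left(-5\right) \left(-4\right) 4}{x + 187} = -430 + \frac{\left(-5\right) \left(-4\right) 4}{5 i \sqrt{7} + 187} = -430 + \frac{20 \cdot 4}{187 + 5 i \sqrt{7}} = -430 + \frac{80}{187 + 5 i \sqrt{7}}$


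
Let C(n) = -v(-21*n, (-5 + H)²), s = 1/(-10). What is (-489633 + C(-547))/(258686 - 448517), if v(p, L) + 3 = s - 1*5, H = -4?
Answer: 1632083/632770 ≈ 2.5793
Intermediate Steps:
s = -⅒ ≈ -0.10000
v(p, L) = -81/10 (v(p, L) = -3 + (-⅒ - 1*5) = -3 + (-⅒ - 5) = -3 - 51/10 = -81/10)
C(n) = 81/10 (C(n) = -1*(-81/10) = 81/10)
(-489633 + C(-547))/(258686 - 448517) = (-489633 + 81/10)/(258686 - 448517) = -4896249/10/(-189831) = -4896249/10*(-1/189831) = 1632083/632770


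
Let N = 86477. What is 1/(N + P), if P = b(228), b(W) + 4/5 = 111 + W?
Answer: 5/434076 ≈ 1.1519e-5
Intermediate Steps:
b(W) = 551/5 + W (b(W) = -⅘ + (111 + W) = 551/5 + W)
P = 1691/5 (P = 551/5 + 228 = 1691/5 ≈ 338.20)
1/(N + P) = 1/(86477 + 1691/5) = 1/(434076/5) = 5/434076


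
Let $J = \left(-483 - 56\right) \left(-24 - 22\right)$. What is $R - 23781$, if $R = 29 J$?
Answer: $695245$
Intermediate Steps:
$J = 24794$ ($J = \left(-539\right) \left(-46\right) = 24794$)
$R = 719026$ ($R = 29 \cdot 24794 = 719026$)
$R - 23781 = 719026 - 23781 = 695245$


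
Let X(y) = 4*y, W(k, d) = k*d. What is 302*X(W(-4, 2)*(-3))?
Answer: 28992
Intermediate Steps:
W(k, d) = d*k
302*X(W(-4, 2)*(-3)) = 302*(4*((2*(-4))*(-3))) = 302*(4*(-8*(-3))) = 302*(4*24) = 302*96 = 28992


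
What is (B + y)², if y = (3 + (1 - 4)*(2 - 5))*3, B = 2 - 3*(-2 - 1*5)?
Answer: 3481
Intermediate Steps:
B = 23 (B = 2 - 3*(-2 - 5) = 2 - 3*(-7) = 2 + 21 = 23)
y = 36 (y = (3 - 3*(-3))*3 = (3 + 9)*3 = 12*3 = 36)
(B + y)² = (23 + 36)² = 59² = 3481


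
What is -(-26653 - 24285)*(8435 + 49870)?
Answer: 2969940090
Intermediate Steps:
-(-26653 - 24285)*(8435 + 49870) = -(-50938)*58305 = -1*(-2969940090) = 2969940090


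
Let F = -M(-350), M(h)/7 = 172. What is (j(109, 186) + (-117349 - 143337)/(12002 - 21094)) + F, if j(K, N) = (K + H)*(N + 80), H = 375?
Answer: 579927183/4546 ≈ 1.2757e+5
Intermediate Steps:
j(K, N) = (80 + N)*(375 + K) (j(K, N) = (K + 375)*(N + 80) = (375 + K)*(80 + N) = (80 + N)*(375 + K))
M(h) = 1204 (M(h) = 7*172 = 1204)
F = -1204 (F = -1*1204 = -1204)
(j(109, 186) + (-117349 - 143337)/(12002 - 21094)) + F = ((30000 + 80*109 + 375*186 + 109*186) + (-117349 - 143337)/(12002 - 21094)) - 1204 = ((30000 + 8720 + 69750 + 20274) - 260686/(-9092)) - 1204 = (128744 - 260686*(-1/9092)) - 1204 = (128744 + 130343/4546) - 1204 = 585400567/4546 - 1204 = 579927183/4546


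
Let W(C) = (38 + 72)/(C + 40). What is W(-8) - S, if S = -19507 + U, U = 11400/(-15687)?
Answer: 1632382043/83664 ≈ 19511.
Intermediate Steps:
U = -3800/5229 (U = 11400*(-1/15687) = -3800/5229 ≈ -0.72672)
S = -102005903/5229 (S = -19507 - 3800/5229 = -102005903/5229 ≈ -19508.)
W(C) = 110/(40 + C)
W(-8) - S = 110/(40 - 8) - 1*(-102005903/5229) = 110/32 + 102005903/5229 = 110*(1/32) + 102005903/5229 = 55/16 + 102005903/5229 = 1632382043/83664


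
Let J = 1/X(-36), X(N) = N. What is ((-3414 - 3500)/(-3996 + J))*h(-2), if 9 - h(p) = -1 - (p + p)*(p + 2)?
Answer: 2489040/143857 ≈ 17.302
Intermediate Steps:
J = -1/36 (J = 1/(-36) = -1/36 ≈ -0.027778)
h(p) = 10 + 2*p*(2 + p) (h(p) = 9 - (-1 - (p + p)*(p + 2)) = 9 - (-1 - 2*p*(2 + p)) = 9 + (1 + 2*p*(2 + p)) = 10 + 2*p*(2 + p))
((-3414 - 3500)/(-3996 + J))*h(-2) = ((-3414 - 3500)/(-3996 - 1/36))*(10 + 2*(-2)² + 4*(-2)) = (-6914/(-143857/36))*(10 + 2*4 - 8) = (-6914*(-36/143857))*(10 + 8 - 8) = (248904/143857)*10 = 2489040/143857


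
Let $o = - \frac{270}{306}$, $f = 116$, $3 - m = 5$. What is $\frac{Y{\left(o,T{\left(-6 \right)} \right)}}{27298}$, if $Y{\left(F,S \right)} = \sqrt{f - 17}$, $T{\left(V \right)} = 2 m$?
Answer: $\frac{3 \sqrt{11}}{27298} \approx 0.00036449$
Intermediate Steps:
$m = -2$ ($m = 3 - 5 = -2$)
$o = - \frac{15}{17}$ ($o = \left(-270\right) \frac{1}{306} = - \frac{15}{17} \approx -0.88235$)
$T{\left(V \right)} = -4$ ($T{\left(V \right)} = 2 \left(-2\right) = -4$)
$Y{\left(F,S \right)} = 3 \sqrt{11}$ ($Y{\left(F,S \right)} = \sqrt{116 - 17} = \sqrt{99} = 3 \sqrt{11}$)
$\frac{Y{\left(o,T{\left(-6 \right)} \right)}}{27298} = \frac{3 \sqrt{11}}{27298}$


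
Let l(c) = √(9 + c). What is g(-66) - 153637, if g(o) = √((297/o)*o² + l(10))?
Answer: -153637 + I*√(19602 - √19) ≈ -1.5364e+5 + 139.99*I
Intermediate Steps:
g(o) = √(√19 + 297*o) (g(o) = √((297/o)*o² + √(9 + 10)) = √(297*o + √19) = √(√19 + 297*o))
g(-66) - 153637 = √(√19 + 297*(-66)) - 153637 = √(√19 - 19602) - 153637 = √(-19602 + √19) - 153637 = -153637 + √(-19602 + √19)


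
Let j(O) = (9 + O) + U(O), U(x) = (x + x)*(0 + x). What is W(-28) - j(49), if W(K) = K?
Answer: -4888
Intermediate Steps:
U(x) = 2*x² (U(x) = (2*x)*x = 2*x²)
j(O) = 9 + O + 2*O² (j(O) = (9 + O) + 2*O² = 9 + O + 2*O²)
W(-28) - j(49) = -28 - (9 + 49 + 2*49²) = -28 - (9 + 49 + 2*2401) = -28 - (9 + 49 + 4802) = -28 - 1*4860 = -28 - 4860 = -4888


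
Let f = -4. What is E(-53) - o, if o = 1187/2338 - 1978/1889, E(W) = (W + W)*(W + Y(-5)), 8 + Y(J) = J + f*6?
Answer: 42135620601/4416482 ≈ 9540.5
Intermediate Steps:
Y(J) = -32 + J (Y(J) = -8 + (J - 4*6) = -8 + (J - 24) = -8 + (-24 + J) = -32 + J)
E(W) = 2*W*(-37 + W) (E(W) = (W + W)*(W + (-32 - 5)) = (2*W)*(W - 37) = (2*W)*(-37 + W) = 2*W*(-37 + W))
o = -2382321/4416482 (o = 1187*(1/2338) - 1978*1/1889 = 1187/2338 - 1978/1889 = -2382321/4416482 ≈ -0.53942)
E(-53) - o = 2*(-53)*(-37 - 53) - 1*(-2382321/4416482) = 2*(-53)*(-90) + 2382321/4416482 = 9540 + 2382321/4416482 = 42135620601/4416482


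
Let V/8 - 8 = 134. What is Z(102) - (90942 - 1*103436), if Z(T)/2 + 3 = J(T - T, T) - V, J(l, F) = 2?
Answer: 10220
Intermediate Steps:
V = 1136 (V = 64 + 8*134 = 64 + 1072 = 1136)
Z(T) = -2274 (Z(T) = -6 + 2*(2 - 1*1136) = -6 + 2*(2 - 1136) = -6 + 2*(-1134) = -6 - 2268 = -2274)
Z(102) - (90942 - 1*103436) = -2274 - (90942 - 1*103436) = -2274 - (90942 - 103436) = -2274 - 1*(-12494) = -2274 + 12494 = 10220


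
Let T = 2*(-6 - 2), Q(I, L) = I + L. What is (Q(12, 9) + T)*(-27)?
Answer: -135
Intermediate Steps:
T = -16 (T = 2*(-8) = -16)
(Q(12, 9) + T)*(-27) = ((12 + 9) - 16)*(-27) = (21 - 16)*(-27) = 5*(-27) = -135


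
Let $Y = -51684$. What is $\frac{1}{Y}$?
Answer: $- \frac{1}{51684} \approx -1.9348 \cdot 10^{-5}$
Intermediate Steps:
$\frac{1}{Y} = \frac{1}{-51684} = - \frac{1}{51684}$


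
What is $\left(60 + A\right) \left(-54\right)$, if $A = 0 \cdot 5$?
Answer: $-3240$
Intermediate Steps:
$A = 0$
$\left(60 + A\right) \left(-54\right) = \left(60 + 0\right) \left(-54\right) = 60 \left(-54\right) = -3240$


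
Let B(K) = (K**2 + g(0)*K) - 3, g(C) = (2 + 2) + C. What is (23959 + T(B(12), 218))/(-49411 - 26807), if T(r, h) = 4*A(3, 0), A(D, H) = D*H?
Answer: -23959/76218 ≈ -0.31435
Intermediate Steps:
g(C) = 4 + C
B(K) = -3 + K**2 + 4*K (B(K) = (K**2 + (4 + 0)*K) - 3 = (K**2 + 4*K) - 3 = -3 + K**2 + 4*K)
T(r, h) = 0 (T(r, h) = 4*(3*0) = 4*0 = 0)
(23959 + T(B(12), 218))/(-49411 - 26807) = (23959 + 0)/(-49411 - 26807) = 23959/(-76218) = 23959*(-1/76218) = -23959/76218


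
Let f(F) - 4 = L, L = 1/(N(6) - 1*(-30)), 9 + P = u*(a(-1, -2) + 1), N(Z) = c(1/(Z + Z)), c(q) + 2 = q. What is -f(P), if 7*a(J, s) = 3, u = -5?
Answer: -1360/337 ≈ -4.0356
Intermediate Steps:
a(J, s) = 3/7 (a(J, s) = (⅐)*3 = 3/7)
c(q) = -2 + q
N(Z) = -2 + 1/(2*Z) (N(Z) = -2 + 1/(Z + Z) = -2 + 1/(2*Z))
P = -113/7 (P = -9 - 5*(3/7 + 1) = -9 - 5*10/7 = -9 - 50/7 = -113/7 ≈ -16.143)
L = 12/337 (L = 1/((-2 + (½)/6) - 1*(-30)) = 1/((-2 + (½)*(⅙)) + 30) = 1/((-2 + 1/12) + 30) = 1/(-23/12 + 30) = 1/(337/12) = 12/337 ≈ 0.035608)
f(F) = 1360/337 (f(F) = 4 + 12/337 = 1360/337)
-f(P) = -1*1360/337 = -1360/337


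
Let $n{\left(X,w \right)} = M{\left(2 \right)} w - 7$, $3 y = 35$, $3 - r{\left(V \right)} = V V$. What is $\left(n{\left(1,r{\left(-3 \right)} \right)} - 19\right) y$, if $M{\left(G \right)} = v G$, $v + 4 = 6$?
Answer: $- \frac{1750}{3} \approx -583.33$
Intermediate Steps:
$v = 2$ ($v = -4 + 6 = 2$)
$M{\left(G \right)} = 2 G$
$r{\left(V \right)} = 3 - V^{2}$ ($r{\left(V \right)} = 3 - V V = 3 - V^{2}$)
$y = \frac{35}{3}$ ($y = \frac{1}{3} \cdot 35 = \frac{35}{3} \approx 11.667$)
$n{\left(X,w \right)} = -7 + 4 w$ ($n{\left(X,w \right)} = 2 \cdot 2 w - 7 = 4 w - 7 = -7 + 4 w$)
$\left(n{\left(1,r{\left(-3 \right)} \right)} - 19\right) y = \left(\left(-7 + 4 \left(3 - \left(-3\right)^{2}\right)\right) - 19\right) \frac{35}{3} = \left(\left(-7 + 4 \left(3 - 9\right)\right) - 19\right) \frac{35}{3} = \left(\left(-7 + 4 \left(-6\right)\right) - 19\right) \frac{35}{3} = \left(\left(-7 - 24\right) - 19\right) \frac{35}{3} = \left(-31 - 19\right) \frac{35}{3} = \left(-50\right) \frac{35}{3} = - \frac{1750}{3}$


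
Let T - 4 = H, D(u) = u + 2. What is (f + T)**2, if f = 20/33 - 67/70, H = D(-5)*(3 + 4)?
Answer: 1606486561/5336100 ≈ 301.06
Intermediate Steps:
D(u) = 2 + u
H = -21 (H = (2 - 5)*(3 + 4) = -3*7 = -21)
f = -811/2310 (f = 20*(1/33) - 67*1/70 = 20/33 - 67/70 = -811/2310 ≈ -0.35108)
T = -17 (T = 4 - 21 = -17)
(f + T)**2 = (-811/2310 - 17)**2 = (-40081/2310)**2 = 1606486561/5336100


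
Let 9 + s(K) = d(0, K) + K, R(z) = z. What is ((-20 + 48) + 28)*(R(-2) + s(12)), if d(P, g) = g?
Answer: 728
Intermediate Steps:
s(K) = -9 + 2*K (s(K) = -9 + (K + K) = -9 + 2*K)
((-20 + 48) + 28)*(R(-2) + s(12)) = ((-20 + 48) + 28)*(-2 + (-9 + 2*12)) = (28 + 28)*(-2 + (-9 + 24)) = 56*(-2 + 15) = 56*13 = 728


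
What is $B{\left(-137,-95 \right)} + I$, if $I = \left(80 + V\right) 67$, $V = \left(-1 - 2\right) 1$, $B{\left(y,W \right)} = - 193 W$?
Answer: $23494$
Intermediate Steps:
$V = -3$ ($V = \left(-3\right) 1 = -3$)
$I = 5159$ ($I = \left(80 - 3\right) 67 = 77 \cdot 67 = 5159$)
$B{\left(-137,-95 \right)} + I = \left(-193\right) \left(-95\right) + 5159 = 18335 + 5159 = 23494$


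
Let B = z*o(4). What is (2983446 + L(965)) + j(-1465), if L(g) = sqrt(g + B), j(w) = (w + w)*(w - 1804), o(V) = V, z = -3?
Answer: 12561616 + sqrt(953) ≈ 1.2562e+7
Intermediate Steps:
j(w) = 2*w*(-1804 + w) (j(w) = (2*w)*(-1804 + w) = 2*w*(-1804 + w))
B = -12 (B = -3*4 = -12)
L(g) = sqrt(-12 + g) (L(g) = sqrt(g - 12) = sqrt(-12 + g))
(2983446 + L(965)) + j(-1465) = (2983446 + sqrt(-12 + 965)) + 2*(-1465)*(-1804 - 1465) = (2983446 + sqrt(953)) + 2*(-1465)*(-3269) = (2983446 + sqrt(953)) + 9578170 = 12561616 + sqrt(953)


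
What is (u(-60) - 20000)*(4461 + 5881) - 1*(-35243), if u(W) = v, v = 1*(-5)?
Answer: -206856467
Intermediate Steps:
v = -5
u(W) = -5
(u(-60) - 20000)*(4461 + 5881) - 1*(-35243) = (-5 - 20000)*(4461 + 5881) - 1*(-35243) = -20005*10342 + 35243 = -206891710 + 35243 = -206856467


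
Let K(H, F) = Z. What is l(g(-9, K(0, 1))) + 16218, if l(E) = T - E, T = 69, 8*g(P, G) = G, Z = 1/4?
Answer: 521183/32 ≈ 16287.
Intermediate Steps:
Z = ¼ (Z = 1*(¼) = ¼ ≈ 0.25000)
K(H, F) = ¼
g(P, G) = G/8
l(E) = 69 - E
l(g(-9, K(0, 1))) + 16218 = (69 - 1/(8*4)) + 16218 = (69 - 1*1/32) + 16218 = (69 - 1/32) + 16218 = 2207/32 + 16218 = 521183/32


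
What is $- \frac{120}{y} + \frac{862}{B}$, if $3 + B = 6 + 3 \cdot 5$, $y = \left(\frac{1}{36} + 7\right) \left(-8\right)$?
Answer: $\frac{113903}{2277} \approx 50.023$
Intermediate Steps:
$y = - \frac{506}{9}$ ($y = \left(\frac{1}{36} + 7\right) \left(-8\right) = \frac{253}{36} \left(-8\right) = - \frac{506}{9} \approx -56.222$)
$B = 18$ ($B = -3 + \left(6 + 3 \cdot 5\right) = -3 + \left(6 + 15\right) = -3 + 21 = 18$)
$- \frac{120}{y} + \frac{862}{B} = - \frac{120}{- \frac{506}{9}} + \frac{862}{18} = \left(-120\right) \left(- \frac{9}{506}\right) + 862 \cdot \frac{1}{18} = \frac{540}{253} + \frac{431}{9} = \frac{113903}{2277}$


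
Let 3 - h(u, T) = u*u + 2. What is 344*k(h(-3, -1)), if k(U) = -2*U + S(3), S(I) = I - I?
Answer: 5504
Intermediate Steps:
h(u, T) = 1 - u² (h(u, T) = 3 - (u*u + 2) = 3 - (u² + 2) = 3 - (2 + u²) = 3 + (-2 - u²) = 1 - u²)
S(I) = 0
k(U) = -2*U (k(U) = -2*U + 0 = -2*U)
344*k(h(-3, -1)) = 344*(-2*(1 - 1*(-3)²)) = 344*(-2*(1 - 1*9)) = 344*(-2*(1 - 9)) = 344*(-2*(-8)) = 344*16 = 5504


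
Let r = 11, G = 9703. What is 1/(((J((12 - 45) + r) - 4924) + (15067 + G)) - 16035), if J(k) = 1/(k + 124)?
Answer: 102/388723 ≈ 0.00026240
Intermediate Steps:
J(k) = 1/(124 + k)
1/(((J((12 - 45) + r) - 4924) + (15067 + G)) - 16035) = 1/(((1/(124 + ((12 - 45) + 11)) - 4924) + (15067 + 9703)) - 16035) = 1/(((1/(124 + (-33 + 11)) - 4924) + 24770) - 16035) = 1/(((1/(124 - 22) - 4924) + 24770) - 16035) = 1/(((1/102 - 4924) + 24770) - 16035) = 1/((-502247/102 + 24770) - 16035) = 1/(2024293/102 - 16035) = 1/(388723/102) = 102/388723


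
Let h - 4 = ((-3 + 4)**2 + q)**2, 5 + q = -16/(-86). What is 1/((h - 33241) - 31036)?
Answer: -1849/118813881 ≈ -1.5562e-5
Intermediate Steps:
q = -207/43 (q = -5 - 16/(-86) = -5 - 16*(-1/86) = -5 + 8/43 = -207/43 ≈ -4.8139)
h = 34292/1849 (h = 4 + ((-3 + 4)**2 - 207/43)**2 = 4 + (1**2 - 207/43)**2 = 4 + (1 - 207/43)**2 = 4 + (-164/43)**2 = 4 + 26896/1849 = 34292/1849 ≈ 18.546)
1/((h - 33241) - 31036) = 1/((34292/1849 - 33241) - 31036) = 1/(-61428317/1849 - 31036) = 1/(-118813881/1849) = -1849/118813881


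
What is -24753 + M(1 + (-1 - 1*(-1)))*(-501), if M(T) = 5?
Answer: -27258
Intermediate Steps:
-24753 + M(1 + (-1 - 1*(-1)))*(-501) = -24753 + 5*(-501) = -24753 - 2505 = -27258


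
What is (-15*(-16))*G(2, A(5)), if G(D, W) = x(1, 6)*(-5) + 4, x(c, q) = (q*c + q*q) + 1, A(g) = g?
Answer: -50640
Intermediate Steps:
x(c, q) = 1 + q**2 + c*q (x(c, q) = (c*q + q**2) + 1 = (q**2 + c*q) + 1 = 1 + q**2 + c*q)
G(D, W) = -211 (G(D, W) = (1 + 6**2 + 1*6)*(-5) + 4 = (1 + 36 + 6)*(-5) + 4 = 43*(-5) + 4 = -215 + 4 = -211)
(-15*(-16))*G(2, A(5)) = -15*(-16)*(-211) = 240*(-211) = -50640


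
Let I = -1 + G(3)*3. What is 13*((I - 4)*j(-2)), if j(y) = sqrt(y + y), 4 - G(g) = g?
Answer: -52*I ≈ -52.0*I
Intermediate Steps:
G(g) = 4 - g
j(y) = sqrt(2)*sqrt(y) (j(y) = sqrt(2*y) = sqrt(2)*sqrt(y))
I = 2 (I = -1 + (4 - 1*3)*3 = -1 + (4 - 3)*3 = -1 + 1*3 = -1 + 3 = 2)
13*((I - 4)*j(-2)) = 13*((2 - 4)*(sqrt(2)*sqrt(-2))) = 13*(-2*sqrt(2)*I*sqrt(2)) = 13*(-4*I) = -52*I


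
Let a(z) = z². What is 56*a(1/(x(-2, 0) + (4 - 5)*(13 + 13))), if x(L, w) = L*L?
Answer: 14/121 ≈ 0.11570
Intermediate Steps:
x(L, w) = L²
56*a(1/(x(-2, 0) + (4 - 5)*(13 + 13))) = 56*(1/((-2)² + (4 - 5)*(13 + 13)))² = 56*(1/(4 - 1*26))² = 56*(1/(4 - 26))² = 56*(1/(-22))² = 56*(-1/22)² = 56*(1/484) = 14/121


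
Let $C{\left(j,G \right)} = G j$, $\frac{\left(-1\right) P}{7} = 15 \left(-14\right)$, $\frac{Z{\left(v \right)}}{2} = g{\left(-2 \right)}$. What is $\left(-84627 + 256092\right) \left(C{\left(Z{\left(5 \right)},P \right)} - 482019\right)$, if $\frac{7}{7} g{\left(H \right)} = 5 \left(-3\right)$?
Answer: $-90210994335$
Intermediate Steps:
$g{\left(H \right)} = -15$ ($g{\left(H \right)} = 5 \left(-3\right) = -15$)
$Z{\left(v \right)} = -30$ ($Z{\left(v \right)} = 2 \left(-15\right) = -30$)
$P = 1470$ ($P = - 7 \cdot 15 \left(-14\right) = \left(-7\right) \left(-210\right) = 1470$)
$\left(-84627 + 256092\right) \left(C{\left(Z{\left(5 \right)},P \right)} - 482019\right) = \left(-84627 + 256092\right) \left(1470 \left(-30\right) - 482019\right) = 171465 \left(-44100 - 482019\right) = 171465 \left(-526119\right) = -90210994335$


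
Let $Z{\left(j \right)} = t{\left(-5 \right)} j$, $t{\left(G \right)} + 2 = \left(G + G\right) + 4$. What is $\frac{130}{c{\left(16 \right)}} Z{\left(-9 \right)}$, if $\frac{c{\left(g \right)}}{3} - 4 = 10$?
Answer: $\frac{1560}{7} \approx 222.86$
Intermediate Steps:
$c{\left(g \right)} = 42$ ($c{\left(g \right)} = 12 + 3 \cdot 10 = 12 + 30 = 42$)
$t{\left(G \right)} = 2 + 2 G$ ($t{\left(G \right)} = -2 + \left(\left(G + G\right) + 4\right) = -2 + \left(2 G + 4\right) = -2 + \left(4 + 2 G\right) = 2 + 2 G$)
$Z{\left(j \right)} = - 8 j$ ($Z{\left(j \right)} = \left(2 + 2 \left(-5\right)\right) j = \left(2 - 10\right) j = - 8 j$)
$\frac{130}{c{\left(16 \right)}} Z{\left(-9 \right)} = \frac{130}{42} \left(\left(-8\right) \left(-9\right)\right) = 130 \cdot \frac{1}{42} \cdot 72 = \frac{65}{21} \cdot 72 = \frac{1560}{7}$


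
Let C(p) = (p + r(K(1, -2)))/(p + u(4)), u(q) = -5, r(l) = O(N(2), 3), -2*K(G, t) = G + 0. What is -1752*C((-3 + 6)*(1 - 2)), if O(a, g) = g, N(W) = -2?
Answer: 0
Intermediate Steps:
K(G, t) = -G/2 (K(G, t) = -(G + 0)/2 = -G/2)
r(l) = 3
C(p) = (3 + p)/(-5 + p) (C(p) = (p + 3)/(p - 5) = (3 + p)/(-5 + p))
-1752*C((-3 + 6)*(1 - 2)) = -1752*(3 + (-3 + 6)*(1 - 2))/(-5 + (-3 + 6)*(1 - 2)) = -1752*(3 + 3*(-1))/(-5 + 3*(-1)) = -1752*(3 - 3)/(-5 - 3) = -1752*0/(-8) = -(-219)*0 = -1752*0 = 0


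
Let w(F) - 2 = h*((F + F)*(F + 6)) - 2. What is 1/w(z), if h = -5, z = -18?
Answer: -1/2160 ≈ -0.00046296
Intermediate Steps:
w(F) = -10*F*(6 + F) (w(F) = 2 + (-5*(F + F)*(F + 6) - 2) = 2 + (-5*2*F*(6 + F) - 2) = 2 + (-10*F*(6 + F) - 2) = 2 + (-2 - 10*F*(6 + F)) = -10*F*(6 + F))
1/w(z) = 1/(-10*(-18)*(6 - 18)) = 1/(-10*(-18)*(-12)) = 1/(-2160) = -1/2160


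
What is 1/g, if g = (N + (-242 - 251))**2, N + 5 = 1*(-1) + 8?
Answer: 1/241081 ≈ 4.1480e-6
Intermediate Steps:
N = 2 (N = -5 + (1*(-1) + 8) = -5 + (-1 + 8) = -5 + 7 = 2)
g = 241081 (g = (2 + (-242 - 251))**2 = (2 - 493)**2 = (-491)**2 = 241081)
1/g = 1/241081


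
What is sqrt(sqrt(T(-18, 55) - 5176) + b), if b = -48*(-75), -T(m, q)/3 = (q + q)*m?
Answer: sqrt(3600 + 2*sqrt(191)) ≈ 60.230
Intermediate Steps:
T(m, q) = -6*m*q (T(m, q) = -3*(q + q)*m = -3*2*q*m = -6*m*q)
b = 3600
sqrt(sqrt(T(-18, 55) - 5176) + b) = sqrt(sqrt(-6*(-18)*55 - 5176) + 3600) = sqrt(sqrt(5940 - 5176) + 3600) = sqrt(sqrt(764) + 3600) = sqrt(2*sqrt(191) + 3600) = sqrt(3600 + 2*sqrt(191))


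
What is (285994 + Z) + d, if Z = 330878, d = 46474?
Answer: 663346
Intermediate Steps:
(285994 + Z) + d = (285994 + 330878) + 46474 = 616872 + 46474 = 663346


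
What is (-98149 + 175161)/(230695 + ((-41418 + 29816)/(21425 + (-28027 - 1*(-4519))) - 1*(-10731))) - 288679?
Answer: -36294268623711/125725490 ≈ -2.8868e+5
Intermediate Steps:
(-98149 + 175161)/(230695 + ((-41418 + 29816)/(21425 + (-28027 - 1*(-4519))) - 1*(-10731))) - 288679 = 77012/(230695 + (-11602/(21425 + (-28027 + 4519)) + 10731)) - 288679 = 77012/(230695 + (-11602/(21425 - 23508) + 10731)) - 288679 = 77012/(230695 + (-11602/(-2083) + 10731)) - 288679 = 77012/(230695 + (-11602*(-1/2083) + 10731)) - 288679 = 77012/(230695 + (11602/2083 + 10731)) - 288679 = 77012/(230695 + 22364275/2083) - 288679 = 77012/(502901960/2083) - 288679 = 77012*(2083/502901960) - 288679 = 40103999/125725490 - 288679 = -36294268623711/125725490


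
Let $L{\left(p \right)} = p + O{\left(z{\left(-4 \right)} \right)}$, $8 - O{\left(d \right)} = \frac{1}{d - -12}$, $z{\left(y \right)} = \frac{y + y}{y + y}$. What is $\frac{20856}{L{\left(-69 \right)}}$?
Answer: $- \frac{135564}{397} \approx -341.47$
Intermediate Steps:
$z{\left(y \right)} = 1$ ($z{\left(y \right)} = \frac{2 y}{2 y} = 2 y \frac{1}{2 y} = 1$)
$O{\left(d \right)} = 8 - \frac{1}{12 + d}$ ($O{\left(d \right)} = 8 - \frac{1}{d - -12} = 8 - \frac{1}{d + 12} = 8 - \frac{1}{12 + d}$)
$L{\left(p \right)} = \frac{103}{13} + p$ ($L{\left(p \right)} = p + \frac{95 + 8 \cdot 1}{12 + 1} = p + \frac{95 + 8}{13} = p + \frac{1}{13} \cdot 103 = p + \frac{103}{13} = \frac{103}{13} + p$)
$\frac{20856}{L{\left(-69 \right)}} = \frac{20856}{\frac{103}{13} - 69} = \frac{20856}{- \frac{794}{13}} = 20856 \left(- \frac{13}{794}\right) = - \frac{135564}{397}$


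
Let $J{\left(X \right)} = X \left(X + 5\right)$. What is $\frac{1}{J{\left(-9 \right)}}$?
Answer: $\frac{1}{36} \approx 0.027778$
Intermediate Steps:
$J{\left(X \right)} = X \left(5 + X\right)$
$\frac{1}{J{\left(-9 \right)}} = \frac{1}{\left(-9\right) \left(5 - 9\right)} = \frac{1}{\left(-9\right) \left(-4\right)} = \frac{1}{36}$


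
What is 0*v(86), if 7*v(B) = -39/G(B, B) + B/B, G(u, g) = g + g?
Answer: 0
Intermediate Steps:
G(u, g) = 2*g
v(B) = ⅐ - 39/(14*B) (v(B) = (-39*1/(2*B) + B/B)/7 = (-39/(2*B) + 1)/7 = (1 - 39/(2*B))/7 = ⅐ - 39/(14*B))
0*v(86) = 0*((1/14)*(-39 + 2*86)/86) = 0*((1/14)*(1/86)*(-39 + 172)) = 0*((1/14)*(1/86)*133) = 0*(19/172) = 0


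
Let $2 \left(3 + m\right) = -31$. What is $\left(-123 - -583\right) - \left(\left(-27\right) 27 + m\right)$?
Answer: $\frac{2415}{2} \approx 1207.5$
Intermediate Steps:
$m = - \frac{37}{2}$ ($m = -3 + \frac{1}{2} \left(-31\right) = -3 - \frac{31}{2} = - \frac{37}{2} \approx -18.5$)
$\left(-123 - -583\right) - \left(\left(-27\right) 27 + m\right) = \left(-123 - -583\right) - \left(\left(-27\right) 27 - \frac{37}{2}\right) = \left(-123 + 583\right) - \left(-729 - \frac{37}{2}\right) = 460 - - \frac{1495}{2} = 460 + \frac{1495}{2} = \frac{2415}{2}$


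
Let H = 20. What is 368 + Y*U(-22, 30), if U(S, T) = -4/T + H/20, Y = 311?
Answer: 9563/15 ≈ 637.53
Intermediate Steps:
U(S, T) = 1 - 4/T (U(S, T) = -4/T + 20/20 = -4/T + 20*(1/20) = -4/T + 1 = 1 - 4/T)
368 + Y*U(-22, 30) = 368 + 311*((-4 + 30)/30) = 368 + 311*((1/30)*26) = 368 + 311*(13/15) = 368 + 4043/15 = 9563/15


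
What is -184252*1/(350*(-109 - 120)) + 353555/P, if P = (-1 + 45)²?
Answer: 14347072561/77585200 ≈ 184.92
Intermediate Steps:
P = 1936 (P = 44² = 1936)
-184252*1/(350*(-109 - 120)) + 353555/P = -184252*1/(350*(-109 - 120)) + 353555/1936 = -184252/(350*(-229)) + 353555*(1/1936) = -184252/(-80150) + 353555/1936 = -184252*(-1/80150) + 353555/1936 = 92126/40075 + 353555/1936 = 14347072561/77585200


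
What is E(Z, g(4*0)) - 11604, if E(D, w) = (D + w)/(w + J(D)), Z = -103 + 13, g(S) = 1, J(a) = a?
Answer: -11603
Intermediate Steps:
Z = -90
E(D, w) = 1 (E(D, w) = (D + w)/(w + D) = (D + w)/(D + w) = 1)
E(Z, g(4*0)) - 11604 = 1 - 11604 = -11603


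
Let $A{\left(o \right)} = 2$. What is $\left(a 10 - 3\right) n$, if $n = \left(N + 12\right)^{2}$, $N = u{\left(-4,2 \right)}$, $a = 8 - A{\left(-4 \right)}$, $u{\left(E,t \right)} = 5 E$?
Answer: $3648$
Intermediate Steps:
$a = 6$ ($a = 8 - 2 = 6$)
$N = -20$ ($N = 5 \left(-4\right) = -20$)
$n = 64$ ($n = \left(-20 + 12\right)^{2} = \left(-8\right)^{2} = 64$)
$\left(a 10 - 3\right) n = \left(6 \cdot 10 - 3\right) 64 = \left(60 - 3\right) 64 = 57 \cdot 64 = 3648$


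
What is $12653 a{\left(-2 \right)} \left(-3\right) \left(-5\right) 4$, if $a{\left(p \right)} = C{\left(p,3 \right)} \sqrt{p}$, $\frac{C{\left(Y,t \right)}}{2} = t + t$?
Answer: $9110160 i \sqrt{2} \approx 1.2884 \cdot 10^{7} i$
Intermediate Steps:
$C{\left(Y,t \right)} = 4 t$ ($C{\left(Y,t \right)} = 2 \left(t + t\right) = 2 \cdot 2 t = 4 t$)
$a{\left(p \right)} = 12 \sqrt{p}$ ($a{\left(p \right)} = 4 \cdot 3 \sqrt{p} = 12 \sqrt{p}$)
$12653 a{\left(-2 \right)} \left(-3\right) \left(-5\right) 4 = 12653 \cdot 12 \sqrt{-2} \left(-3\right) \left(-5\right) 4 = 12653 \cdot 12 i \sqrt{2} \cdot 15 \cdot 4 = 12653 \cdot 12 i \sqrt{2} \cdot 60 = 12653 \cdot 720 i \sqrt{2} = 9110160 i \sqrt{2}$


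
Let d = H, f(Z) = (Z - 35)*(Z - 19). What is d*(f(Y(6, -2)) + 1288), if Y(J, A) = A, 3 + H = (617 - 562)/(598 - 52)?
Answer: -466985/78 ≈ -5987.0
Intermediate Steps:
H = -1583/546 (H = -3 + (617 - 562)/(598 - 52) = -3 + 55/546 = -1583/546 ≈ -2.8993)
f(Z) = (-35 + Z)*(-19 + Z)
d = -1583/546 ≈ -2.8993
d*(f(Y(6, -2)) + 1288) = -1583*((665 + (-2)² - 54*(-2)) + 1288)/546 = -1583*((665 + 4 + 108) + 1288)/546 = -1583*(777 + 1288)/546 = -1583/546*2065 = -466985/78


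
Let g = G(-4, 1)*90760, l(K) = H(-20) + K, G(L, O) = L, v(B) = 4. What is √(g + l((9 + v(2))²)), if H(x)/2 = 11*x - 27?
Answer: I*√363365 ≈ 602.8*I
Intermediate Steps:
H(x) = -54 + 22*x (H(x) = 2*(11*x - 27) = 2*(-27 + 11*x) = -54 + 22*x)
l(K) = -494 + K (l(K) = (-54 + 22*(-20)) + K = (-54 - 440) + K = -494 + K)
g = -363040 (g = -4*90760 = -363040)
√(g + l((9 + v(2))²)) = √(-363040 + (-494 + (9 + 4)²)) = √(-363040 + (-494 + 13²)) = √(-363040 + (-494 + 169)) = √(-363040 - 325) = √(-363365) = I*√363365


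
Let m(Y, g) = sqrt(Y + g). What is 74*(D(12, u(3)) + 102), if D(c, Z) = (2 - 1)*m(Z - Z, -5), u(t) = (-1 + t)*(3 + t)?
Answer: 7548 + 74*I*sqrt(5) ≈ 7548.0 + 165.47*I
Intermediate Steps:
D(c, Z) = I*sqrt(5) (D(c, Z) = (2 - 1)*sqrt((Z - Z) - 5) = 1*sqrt(0 - 5) = 1*sqrt(-5) = 1*(I*sqrt(5)) = I*sqrt(5))
74*(D(12, u(3)) + 102) = 74*(I*sqrt(5) + 102) = 74*(102 + I*sqrt(5)) = 7548 + 74*I*sqrt(5)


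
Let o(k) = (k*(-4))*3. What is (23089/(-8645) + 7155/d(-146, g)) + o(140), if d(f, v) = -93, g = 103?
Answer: -471565684/267995 ≈ -1759.6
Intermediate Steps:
o(k) = -12*k (o(k) = -4*k*3 = -12*k)
(23089/(-8645) + 7155/d(-146, g)) + o(140) = (23089/(-8645) + 7155/(-93)) - 12*140 = (23089*(-1/8645) + 7155*(-1/93)) - 1680 = (-23089/8645 - 2385/31) - 1680 = -21334084/267995 - 1680 = -471565684/267995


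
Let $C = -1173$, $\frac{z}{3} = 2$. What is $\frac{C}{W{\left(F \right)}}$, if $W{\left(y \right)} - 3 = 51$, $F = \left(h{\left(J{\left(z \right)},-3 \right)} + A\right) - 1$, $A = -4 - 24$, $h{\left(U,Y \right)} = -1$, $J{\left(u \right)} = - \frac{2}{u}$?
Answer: $- \frac{391}{18} \approx -21.722$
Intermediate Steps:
$z = 6$ ($z = 3 \cdot 2 = 6$)
$A = -28$ ($A = -4 - 24 = -28$)
$F = -30$ ($F = \left(-1 - 28\right) - 1 = -29 - 1 = -30$)
$W{\left(y \right)} = 54$ ($W{\left(y \right)} = 3 + 51 = 54$)
$\frac{C}{W{\left(F \right)}} = - \frac{1173}{54} = \left(-1173\right) \frac{1}{54} = - \frac{391}{18}$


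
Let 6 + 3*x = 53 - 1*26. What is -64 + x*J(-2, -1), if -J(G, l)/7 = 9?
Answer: -505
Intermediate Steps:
J(G, l) = -63 (J(G, l) = -7*9 = -63)
x = 7 (x = -2 + (53 - 1*26)/3 = -2 + (53 - 26)/3 = -2 + (⅓)*27 = -2 + 9 = 7)
-64 + x*J(-2, -1) = -64 + 7*(-63) = -64 - 441 = -505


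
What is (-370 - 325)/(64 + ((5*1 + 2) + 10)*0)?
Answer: -695/64 ≈ -10.859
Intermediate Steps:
(-370 - 325)/(64 + ((5*1 + 2) + 10)*0) = -695/(64 + ((5 + 2) + 10)*0) = -695/(64 + (7 + 10)*0) = -695/(64 + 17*0) = -695/(64 + 0) = -695/64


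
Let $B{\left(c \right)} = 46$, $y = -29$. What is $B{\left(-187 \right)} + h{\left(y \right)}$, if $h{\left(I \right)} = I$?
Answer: $17$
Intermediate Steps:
$B{\left(-187 \right)} + h{\left(y \right)} = 46 - 29 = 17$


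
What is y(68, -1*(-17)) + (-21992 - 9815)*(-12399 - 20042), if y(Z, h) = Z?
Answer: 1031850955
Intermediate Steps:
y(68, -1*(-17)) + (-21992 - 9815)*(-12399 - 20042) = 68 + (-21992 - 9815)*(-12399 - 20042) = 68 - 31807*(-32441) = 68 + 1031850887 = 1031850955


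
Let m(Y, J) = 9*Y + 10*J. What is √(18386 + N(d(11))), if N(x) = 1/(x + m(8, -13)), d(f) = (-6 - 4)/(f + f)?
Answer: √7601666241/643 ≈ 135.59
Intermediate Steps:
d(f) = -5/f (d(f) = -10*1/(2*f) = -5/f)
N(x) = 1/(-58 + x) (N(x) = 1/(x + (9*8 + 10*(-13))) = 1/(x + (72 - 130)) = 1/(x - 58) = 1/(-58 + x))
√(18386 + N(d(11))) = √(18386 + 1/(-58 - 5/11)) = √(18386 + 1/(-643/11)) = √(18386 - 11/643) = √(11822187/643) = √7601666241/643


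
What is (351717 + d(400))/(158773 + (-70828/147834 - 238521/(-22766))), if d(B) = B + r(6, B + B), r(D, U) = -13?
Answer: 592518647163888/267199143285839 ≈ 2.2175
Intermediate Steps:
d(B) = -13 + B (d(B) = B - 13 = -13 + B)
(351717 + d(400))/(158773 + (-70828/147834 - 238521/(-22766))) = (351717 + (-13 + 400))/(158773 + (-70828/147834 - 238521/(-22766))) = (351717 + 387)/(158773 + (-70828*1/147834 - 238521*(-1/22766))) = 352104/(158773 + (-35414/73917 + 238521/22766)) = 352104/(158773 + 16824521633/1682794422) = 352104/(267199143285839/1682794422) = 352104*(1682794422/267199143285839) = 592518647163888/267199143285839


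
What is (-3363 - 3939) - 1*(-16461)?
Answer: 9159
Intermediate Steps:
(-3363 - 3939) - 1*(-16461) = -7302 + 16461 = 9159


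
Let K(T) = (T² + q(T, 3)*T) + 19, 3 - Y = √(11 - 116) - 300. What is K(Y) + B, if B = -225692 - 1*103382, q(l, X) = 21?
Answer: -230988 - 627*I*√105 ≈ -2.3099e+5 - 6424.8*I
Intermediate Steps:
B = -329074 (B = -225692 - 103382 = -329074)
Y = 303 - I*√105 (Y = 3 - (√(11 - 116) - 300) = 3 - (√(-105) - 300) = 3 - (I*√105 - 300) = 3 - (-300 + I*√105) = 3 + (300 - I*√105) = 303 - I*√105 ≈ 303.0 - 10.247*I)
K(T) = 19 + T² + 21*T (K(T) = (T² + 21*T) + 19 = 19 + T² + 21*T)
K(Y) + B = (19 + (303 - I*√105)² + 21*(303 - I*√105)) - 329074 = (19 + (303 - I*√105)² + (6363 - 21*I*√105)) - 329074 = (6382 + (303 - I*√105)² - 21*I*√105) - 329074 = -322692 + (303 - I*√105)² - 21*I*√105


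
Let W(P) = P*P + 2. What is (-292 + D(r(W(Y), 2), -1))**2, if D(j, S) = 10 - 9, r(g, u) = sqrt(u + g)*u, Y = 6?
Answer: 84681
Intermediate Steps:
W(P) = 2 + P**2 (W(P) = P**2 + 2 = 2 + P**2)
r(g, u) = u*sqrt(g + u) (r(g, u) = sqrt(g + u)*u = u*sqrt(g + u))
D(j, S) = 1
(-292 + D(r(W(Y), 2), -1))**2 = (-292 + 1)**2 = (-291)**2 = 84681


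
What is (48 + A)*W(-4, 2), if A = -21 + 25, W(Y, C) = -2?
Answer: -104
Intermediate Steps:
A = 4
(48 + A)*W(-4, 2) = (48 + 4)*(-2) = 52*(-2) = -104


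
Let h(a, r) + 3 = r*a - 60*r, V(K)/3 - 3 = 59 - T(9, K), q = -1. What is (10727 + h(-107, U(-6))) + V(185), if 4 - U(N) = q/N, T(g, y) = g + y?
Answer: 58127/6 ≈ 9687.8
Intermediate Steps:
V(K) = 159 - 3*K (V(K) = 9 + 3*(59 - (9 + K)) = 9 + 3*(59 + (-9 - K)) = 9 + 3*(50 - K) = 9 + (150 - 3*K) = 159 - 3*K)
U(N) = 4 + 1/N (U(N) = 4 - (-1)/N = 4 + 1/N)
h(a, r) = -3 - 60*r + a*r (h(a, r) = -3 + (r*a - 60*r) = -3 + (a*r - 60*r) = -3 + (-60*r + a*r) = -3 - 60*r + a*r)
(10727 + h(-107, U(-6))) + V(185) = (10727 + (-3 - 60*(4 + 1/(-6)) - 107*(4 + 1/(-6)))) + (159 - 3*185) = (10727 + (-3 - 60*(4 - ⅙) - 107*(4 - ⅙))) + (159 - 555) = (10727 + (-3 - 60*23/6 - 107*23/6)) - 396 = (10727 + (-3 - 230 - 2461/6)) - 396 = (10727 - 3859/6) - 396 = 60503/6 - 396 = 58127/6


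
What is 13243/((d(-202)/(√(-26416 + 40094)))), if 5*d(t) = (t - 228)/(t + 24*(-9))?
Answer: 2767787*√13678/43 ≈ 7.5279e+6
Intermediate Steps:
d(t) = (-228 + t)/(5*(-216 + t)) (d(t) = ((t - 228)/(t + 24*(-9)))/5 = ((-228 + t)/(t - 216))/5 = ((-228 + t)/(-216 + t))/5 = (-228 + t)/(5*(-216 + t)))
13243/((d(-202)/(√(-26416 + 40094)))) = 13243/((((-228 - 202)/(5*(-216 - 202)))/(√(-26416 + 40094)))) = 13243/((((⅕)*(-430)/(-418))/(√13678))) = 13243/((((⅕)*(-1/418)*(-430))*(√13678/13678))) = 13243/((43*(√13678/13678)/209)) = 13243/((43*√13678/2858702)) = 13243*(209*√13678/43) = 2767787*√13678/43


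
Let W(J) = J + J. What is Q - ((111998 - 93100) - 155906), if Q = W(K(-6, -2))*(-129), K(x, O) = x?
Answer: 138556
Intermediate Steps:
W(J) = 2*J
Q = 1548 (Q = (2*(-6))*(-129) = -12*(-129) = 1548)
Q - ((111998 - 93100) - 155906) = 1548 - ((111998 - 93100) - 155906) = 1548 - (18898 - 155906) = 1548 - 1*(-137008) = 1548 + 137008 = 138556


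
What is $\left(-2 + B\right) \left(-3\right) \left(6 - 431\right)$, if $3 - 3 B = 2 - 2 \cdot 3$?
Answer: $425$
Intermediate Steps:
$B = \frac{7}{3}$ ($B = 1 - \frac{2 - 2 \cdot 3}{3} = 1 - \frac{2 - 6}{3} = 1 - - \frac{4}{3} = 1 + \frac{4}{3} = \frac{7}{3} \approx 2.3333$)
$\left(-2 + B\right) \left(-3\right) \left(6 - 431\right) = \left(-2 + \frac{7}{3}\right) \left(-3\right) \left(6 - 431\right) = \frac{1}{3} \left(-3\right) \left(-425\right) = \left(-1\right) \left(-425\right) = 425$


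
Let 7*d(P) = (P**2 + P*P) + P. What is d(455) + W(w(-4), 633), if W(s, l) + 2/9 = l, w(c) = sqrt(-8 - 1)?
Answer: 538630/9 ≈ 59848.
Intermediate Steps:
w(c) = 3*I (w(c) = sqrt(-9) = 3*I)
W(s, l) = -2/9 + l
d(P) = P/7 + 2*P**2/7 (d(P) = ((P**2 + P*P) + P)/7 = ((P**2 + P**2) + P)/7 = (2*P**2 + P)/7 = (P + 2*P**2)/7 = P/7 + 2*P**2/7)
d(455) + W(w(-4), 633) = (1/7)*455*(1 + 2*455) + (-2/9 + 633) = (1/7)*455*(1 + 910) + 5695/9 = (1/7)*455*911 + 5695/9 = 59215 + 5695/9 = 538630/9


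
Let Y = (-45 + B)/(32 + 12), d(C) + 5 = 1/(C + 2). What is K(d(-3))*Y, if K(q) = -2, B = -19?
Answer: 32/11 ≈ 2.9091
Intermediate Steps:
d(C) = -5 + 1/(2 + C) (d(C) = -5 + 1/(C + 2) = -5 + 1/(2 + C))
Y = -16/11 (Y = (-45 - 19)/(32 + 12) = -64/44 = -64*1/44 = -16/11 ≈ -1.4545)
K(d(-3))*Y = -2*(-16/11) = 32/11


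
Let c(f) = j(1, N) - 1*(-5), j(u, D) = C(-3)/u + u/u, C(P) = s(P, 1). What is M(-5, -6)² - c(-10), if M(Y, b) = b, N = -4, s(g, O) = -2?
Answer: 32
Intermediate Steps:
C(P) = -2
j(u, D) = 1 - 2/u (j(u, D) = -2/u + u/u = -2/u + 1 = 1 - 2/u)
c(f) = 4 (c(f) = (-2 + 1)/1 - 1*(-5) = 1*(-1) + 5 = -1 + 5 = 4)
M(-5, -6)² - c(-10) = (-6)² - 1*4 = 36 - 4 = 32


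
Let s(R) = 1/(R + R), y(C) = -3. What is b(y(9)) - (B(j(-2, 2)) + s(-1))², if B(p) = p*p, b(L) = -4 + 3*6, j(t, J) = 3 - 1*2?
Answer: 55/4 ≈ 13.750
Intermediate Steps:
s(R) = 1/(2*R)
j(t, J) = 1 (j(t, J) = 3 - 2 = 1)
b(L) = 14 (b(L) = -4 + 18 = 14)
B(p) = p²
b(y(9)) - (B(j(-2, 2)) + s(-1))² = 14 - (1² + (½)/(-1))² = 14 - (1 + (½)*(-1))² = 14 - (1 - ½)² = 14 - (½)² = 14 - 1*¼ = 14 - ¼ = 55/4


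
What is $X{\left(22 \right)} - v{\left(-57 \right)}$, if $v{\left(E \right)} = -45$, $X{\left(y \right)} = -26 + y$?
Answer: $41$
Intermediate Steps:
$X{\left(22 \right)} - v{\left(-57 \right)} = \left(-26 + 22\right) - -45 = -4 + 45 = 41$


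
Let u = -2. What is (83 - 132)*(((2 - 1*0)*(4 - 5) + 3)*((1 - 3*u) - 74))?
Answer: 3283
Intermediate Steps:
(83 - 132)*(((2 - 1*0)*(4 - 5) + 3)*((1 - 3*u) - 74)) = (83 - 132)*(((2 - 1*0)*(4 - 5) + 3)*((1 - 3*(-2)) - 74)) = -49*((2 + 0)*(-1) + 3)*((1 + 6) - 74) = -49*(2*(-1) + 3)*(7 - 74) = -49*(-2 + 3)*(-67) = -49*(-67) = 3283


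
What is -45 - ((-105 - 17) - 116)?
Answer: 193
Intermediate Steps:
-45 - ((-105 - 17) - 116) = -45 - (-122 - 116) = -45 - 1*(-238) = -45 + 238 = 193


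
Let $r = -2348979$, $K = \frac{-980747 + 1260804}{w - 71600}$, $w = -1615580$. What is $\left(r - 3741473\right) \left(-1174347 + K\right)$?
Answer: $\frac{3016806506795453921}{421795} \approx 7.1523 \cdot 10^{12}$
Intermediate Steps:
$K = - \frac{280057}{1687180}$ ($K = \frac{-980747 + 1260804}{-1615580 - 71600} = \frac{280057}{-1687180} = 280057 \left(- \frac{1}{1687180}\right) = - \frac{280057}{1687180} \approx -0.16599$)
$\left(r - 3741473\right) \left(-1174347 + K\right) = \left(-2348979 - 3741473\right) \left(-1174347 - \frac{280057}{1687180}\right) = \left(-6090452\right) \left(- \frac{1981335051517}{1687180}\right) = \frac{3016806506795453921}{421795}$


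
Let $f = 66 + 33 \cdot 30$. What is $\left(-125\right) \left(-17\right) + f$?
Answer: $3181$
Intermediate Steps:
$f = 1056$ ($f = 66 + 990 = 1056$)
$\left(-125\right) \left(-17\right) + f = \left(-125\right) \left(-17\right) + 1056 = 2125 + 1056 = 3181$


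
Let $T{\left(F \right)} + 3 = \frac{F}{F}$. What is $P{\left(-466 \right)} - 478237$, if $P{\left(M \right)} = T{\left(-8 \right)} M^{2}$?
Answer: $-912549$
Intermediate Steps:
$T{\left(F \right)} = -2$ ($T{\left(F \right)} = -3 + \frac{F}{F} = -3 + 1 = -2$)
$P{\left(M \right)} = - 2 M^{2}$
$P{\left(-466 \right)} - 478237 = - 2 \left(-466\right)^{2} - 478237 = \left(-2\right) 217156 - 478237 = -434312 - 478237 = -912549$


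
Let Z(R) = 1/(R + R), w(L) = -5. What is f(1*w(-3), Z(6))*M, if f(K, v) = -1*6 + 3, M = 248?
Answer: -744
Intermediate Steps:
Z(R) = 1/(2*R)
f(K, v) = -3 (f(K, v) = -6 + 3 = -3)
f(1*w(-3), Z(6))*M = -3*248 = -744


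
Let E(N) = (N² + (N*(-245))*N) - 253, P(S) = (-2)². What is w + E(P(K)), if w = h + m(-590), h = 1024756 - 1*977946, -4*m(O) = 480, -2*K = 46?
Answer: 42533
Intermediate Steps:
K = -23 (K = -½*46 = -23)
m(O) = -120 (m(O) = -¼*480 = -120)
P(S) = 4
h = 46810 (h = 1024756 - 977946 = 46810)
E(N) = -253 - 244*N² (E(N) = (N² + (-245*N)*N) - 253 = (N² - 245*N²) - 253 = -244*N² - 253 = -253 - 244*N²)
w = 46690 (w = 46810 - 120 = 46690)
w + E(P(K)) = 46690 + (-253 - 244*4²) = 46690 + (-253 - 244*16) = 46690 + (-253 - 3904) = 46690 - 4157 = 42533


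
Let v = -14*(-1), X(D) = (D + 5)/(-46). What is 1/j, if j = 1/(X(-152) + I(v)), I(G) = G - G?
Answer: 147/46 ≈ 3.1957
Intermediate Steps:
X(D) = -5/46 - D/46 (X(D) = -(5 + D)/46 = -5/46 - D/46)
v = 14
I(G) = 0
j = 46/147 (j = 1/((-5/46 - 1/46*(-152)) + 0) = 1/((-5/46 + 76/23) + 0) = 1/(147/46 + 0) = 1/(147/46) = 46/147 ≈ 0.31293)
1/j = 1/(46/147) = 147/46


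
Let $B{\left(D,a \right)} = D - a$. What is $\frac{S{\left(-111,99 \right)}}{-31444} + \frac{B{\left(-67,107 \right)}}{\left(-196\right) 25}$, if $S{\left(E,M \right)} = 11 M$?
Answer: $\frac{4827}{5502700} \approx 0.00087721$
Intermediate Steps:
$\frac{S{\left(-111,99 \right)}}{-31444} + \frac{B{\left(-67,107 \right)}}{\left(-196\right) 25} = \frac{11 \cdot 99}{-31444} + \frac{-67 - 107}{\left(-196\right) 25} = 1089 \left(- \frac{1}{31444}\right) + \frac{-67 - 107}{-4900} = - \frac{1089}{31444} - - \frac{87}{2450} = - \frac{1089}{31444} + \frac{87}{2450} = \frac{4827}{5502700}$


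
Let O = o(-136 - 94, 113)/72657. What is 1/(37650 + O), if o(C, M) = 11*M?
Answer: 72657/2735537293 ≈ 2.6560e-5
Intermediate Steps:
O = 1243/72657 (O = (11*113)/72657 = 1243*(1/72657) = 1243/72657 ≈ 0.017108)
1/(37650 + O) = 1/(37650 + 1243/72657) = 1/(2735537293/72657) = 72657/2735537293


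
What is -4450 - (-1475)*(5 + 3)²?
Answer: 89950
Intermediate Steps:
-4450 - (-1475)*(5 + 3)² = -4450 - (-1475)*8² = -4450 - (-1475)*64 = -4450 - 1*(-94400) = -4450 + 94400 = 89950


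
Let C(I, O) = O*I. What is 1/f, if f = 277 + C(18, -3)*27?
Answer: -1/1181 ≈ -0.00084674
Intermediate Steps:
C(I, O) = I*O
f = -1181 (f = 277 + (18*(-3))*27 = 277 - 54*27 = 277 - 1458 = -1181)
1/f = 1/(-1181) = -1/1181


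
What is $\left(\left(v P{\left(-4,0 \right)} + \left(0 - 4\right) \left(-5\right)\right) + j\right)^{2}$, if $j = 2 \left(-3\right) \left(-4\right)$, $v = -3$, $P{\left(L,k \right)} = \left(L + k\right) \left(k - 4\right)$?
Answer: $16$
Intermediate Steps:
$P{\left(L,k \right)} = \left(-4 + k\right) \left(L + k\right)$ ($P{\left(L,k \right)} = \left(L + k\right) \left(-4 + k\right) = \left(-4 + k\right) \left(L + k\right)$)
$j = 24$ ($j = \left(-6\right) \left(-4\right) = 24$)
$\left(\left(v P{\left(-4,0 \right)} + \left(0 - 4\right) \left(-5\right)\right) + j\right)^{2} = \left(\left(- 3 \left(0^{2} - -16 - 0 - 0\right) + \left(0 - 4\right) \left(-5\right)\right) + 24\right)^{2} = \left(\left(- 3 \left(0 + 16 + 0 + 0\right) - -20\right) + 24\right)^{2} = \left(\left(\left(-3\right) 16 + 20\right) + 24\right)^{2} = \left(\left(-48 + 20\right) + 24\right)^{2} = \left(-28 + 24\right)^{2} = \left(-4\right)^{2} = 16$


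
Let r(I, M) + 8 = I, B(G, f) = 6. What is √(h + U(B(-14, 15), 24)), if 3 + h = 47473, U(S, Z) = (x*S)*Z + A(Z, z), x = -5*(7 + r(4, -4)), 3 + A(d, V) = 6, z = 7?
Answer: √45313 ≈ 212.87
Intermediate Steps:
A(d, V) = 3 (A(d, V) = -3 + 6 = 3)
r(I, M) = -8 + I
x = -15 (x = -5*(7 + (-8 + 4)) = -5*(7 - 4) = -5*3 = -15)
U(S, Z) = 3 - 15*S*Z (U(S, Z) = (-15*S)*Z + 3 = -15*S*Z + 3 = 3 - 15*S*Z)
h = 47470 (h = -3 + 47473 = 47470)
√(h + U(B(-14, 15), 24)) = √(47470 + (3 - 15*6*24)) = √(47470 + (3 - 2160)) = √(47470 - 2157) = √45313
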